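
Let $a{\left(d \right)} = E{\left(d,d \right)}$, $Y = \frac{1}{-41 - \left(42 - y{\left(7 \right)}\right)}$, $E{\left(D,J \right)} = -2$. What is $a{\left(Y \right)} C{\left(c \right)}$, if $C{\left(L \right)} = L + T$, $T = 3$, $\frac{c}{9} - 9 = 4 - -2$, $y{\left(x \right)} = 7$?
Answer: $-276$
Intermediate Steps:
$c = 135$ ($c = 81 + 9 \left(4 - -2\right) = 81 + 9 \left(4 + 2\right) = 81 + 9 \cdot 6 = 81 + 54 = 135$)
$Y = - \frac{1}{76}$ ($Y = \frac{1}{-41 - \left(42 - 7\right)} = \frac{1}{-41 - 35} = \frac{1}{-76} = - \frac{1}{76} \approx -0.013158$)
$a{\left(d \right)} = -2$
$C{\left(L \right)} = 3 + L$ ($C{\left(L \right)} = L + 3 = 3 + L$)
$a{\left(Y \right)} C{\left(c \right)} = - 2 \left(3 + 135\right) = \left(-2\right) 138 = -276$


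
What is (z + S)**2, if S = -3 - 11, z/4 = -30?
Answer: 17956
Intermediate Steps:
z = -120 (z = 4*(-30) = -120)
S = -14
(z + S)**2 = (-120 - 14)**2 = (-134)**2 = 17956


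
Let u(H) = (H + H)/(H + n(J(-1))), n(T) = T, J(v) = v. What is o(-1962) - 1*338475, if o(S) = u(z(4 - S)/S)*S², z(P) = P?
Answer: 1725810501/491 ≈ 3.5149e+6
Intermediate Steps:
u(H) = 2*H/(-1 + H) (u(H) = (H + H)/(H - 1) = (2*H)/(-1 + H) = 2*H/(-1 + H))
o(S) = 2*S*(4 - S)/(-1 + (4 - S)/S) (o(S) = (2*((4 - S)/S)/(-1 + (4 - S)/S))*S² = (2*(4 - S)/(S*(-1 + (4 - S)/S)))*S² = 2*S*(4 - S)/(-1 + (4 - S)/S))
o(-1962) - 1*338475 = (-1962)²*(-4 - 1962)/(-2 - 1962) - 1*338475 = 3849444*(-1966)/(-1964) - 338475 = 3849444*(-1/1964)*(-1966) - 338475 = 1892001726/491 - 338475 = 1725810501/491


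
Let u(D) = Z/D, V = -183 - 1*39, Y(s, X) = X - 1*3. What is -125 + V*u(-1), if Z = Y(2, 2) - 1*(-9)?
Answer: 1651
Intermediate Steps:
Y(s, X) = -3 + X (Y(s, X) = X - 3 = -3 + X)
Z = 8 (Z = (-3 + 2) - 1*(-9) = -1 + 9 = 8)
V = -222 (V = -183 - 39 = -222)
u(D) = 8/D
-125 + V*u(-1) = -125 - 1776/(-1) = -125 - 1776*(-1) = -125 - 222*(-8) = -125 + 1776 = 1651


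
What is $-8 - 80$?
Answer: $-88$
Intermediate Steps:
$-8 - 80 = -88$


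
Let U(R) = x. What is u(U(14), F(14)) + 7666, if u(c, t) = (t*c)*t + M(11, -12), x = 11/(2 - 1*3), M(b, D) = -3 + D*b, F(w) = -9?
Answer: 6640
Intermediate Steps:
x = -11 (x = 11/(2 - 3) = 11/(-1) = 11*(-1) = -11)
U(R) = -11
u(c, t) = -135 + c*t² (u(c, t) = (t*c)*t + (-3 - 12*11) = (c*t)*t + (-3 - 132) = c*t² - 135 = -135 + c*t²)
u(U(14), F(14)) + 7666 = (-135 - 11*(-9)²) + 7666 = (-135 - 11*81) + 7666 = (-135 - 891) + 7666 = -1026 + 7666 = 6640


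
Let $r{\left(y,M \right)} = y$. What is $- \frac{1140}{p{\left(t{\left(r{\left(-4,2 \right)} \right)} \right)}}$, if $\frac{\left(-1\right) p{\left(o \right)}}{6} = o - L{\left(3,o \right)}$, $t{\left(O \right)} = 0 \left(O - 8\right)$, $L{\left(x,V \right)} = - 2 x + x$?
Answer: $\frac{190}{3} \approx 63.333$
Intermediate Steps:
$L{\left(x,V \right)} = - x$
$t{\left(O \right)} = 0$ ($t{\left(O \right)} = 0 \left(-8 + O\right) = 0$)
$p{\left(o \right)} = -18 - 6 o$ ($p{\left(o \right)} = - 6 \left(o - \left(-1\right) 3\right) = - 6 \left(o - -3\right) = - 6 \left(o + 3\right) = - 6 \left(3 + o\right) = -18 - 6 o$)
$- \frac{1140}{p{\left(t{\left(r{\left(-4,2 \right)} \right)} \right)}} = - \frac{1140}{-18 - 0} = - \frac{1140}{-18 + 0} = - \frac{1140}{-18} = \left(-1140\right) \left(- \frac{1}{18}\right) = \frac{190}{3}$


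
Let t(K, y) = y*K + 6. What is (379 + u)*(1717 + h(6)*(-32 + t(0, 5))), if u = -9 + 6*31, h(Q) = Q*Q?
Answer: 434236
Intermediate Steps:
h(Q) = Q²
t(K, y) = 6 + K*y (t(K, y) = K*y + 6 = 6 + K*y)
u = 177 (u = -9 + 186 = 177)
(379 + u)*(1717 + h(6)*(-32 + t(0, 5))) = (379 + 177)*(1717 + 6²*(-32 + (6 + 0*5))) = 556*(1717 + 36*(-32 + (6 + 0))) = 556*(1717 + 36*(-32 + 6)) = 556*(1717 + 36*(-26)) = 556*(1717 - 936) = 556*781 = 434236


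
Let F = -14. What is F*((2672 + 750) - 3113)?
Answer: -4326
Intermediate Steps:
F*((2672 + 750) - 3113) = -14*((2672 + 750) - 3113) = -14*(3422 - 3113) = -14*309 = -4326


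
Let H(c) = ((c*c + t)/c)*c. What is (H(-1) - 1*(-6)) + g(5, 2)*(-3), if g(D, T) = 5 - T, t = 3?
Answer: 1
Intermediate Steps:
H(c) = 3 + c**2 (H(c) = ((c*c + 3)/c)*c = ((c**2 + 3)/c)*c = ((3 + c**2)/c)*c = 3 + c**2)
(H(-1) - 1*(-6)) + g(5, 2)*(-3) = ((3 + (-1)**2) - 1*(-6)) + (5 - 1*2)*(-3) = ((3 + 1) + 6) + (5 - 2)*(-3) = (4 + 6) + 3*(-3) = 10 - 9 = 1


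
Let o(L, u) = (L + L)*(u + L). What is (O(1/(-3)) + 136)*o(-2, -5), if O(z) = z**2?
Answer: 34300/9 ≈ 3811.1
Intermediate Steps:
o(L, u) = 2*L*(L + u) (o(L, u) = (2*L)*(L + u) = 2*L*(L + u))
(O(1/(-3)) + 136)*o(-2, -5) = ((1/(-3))**2 + 136)*(2*(-2)*(-2 - 5)) = ((-1/3)**2 + 136)*(2*(-2)*(-7)) = (1/9 + 136)*28 = (1225/9)*28 = 34300/9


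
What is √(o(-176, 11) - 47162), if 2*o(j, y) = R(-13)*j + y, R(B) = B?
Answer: 15*I*√818/2 ≈ 214.51*I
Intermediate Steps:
o(j, y) = y/2 - 13*j/2 (o(j, y) = (-13*j + y)/2 = (y - 13*j)/2 = y/2 - 13*j/2)
√(o(-176, 11) - 47162) = √(((½)*11 - 13/2*(-176)) - 47162) = √((11/2 + 1144) - 47162) = √(2299/2 - 47162) = √(-92025/2) = 15*I*√818/2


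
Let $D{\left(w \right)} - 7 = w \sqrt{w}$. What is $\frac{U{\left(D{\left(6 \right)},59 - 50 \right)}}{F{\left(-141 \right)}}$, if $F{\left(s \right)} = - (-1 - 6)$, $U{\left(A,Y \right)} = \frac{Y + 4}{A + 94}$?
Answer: $\frac{1313}{69895} - \frac{78 \sqrt{6}}{69895} \approx 0.016052$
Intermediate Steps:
$D{\left(w \right)} = 7 + w^{\frac{3}{2}}$ ($D{\left(w \right)} = 7 + w \sqrt{w} = 7 + w^{\frac{3}{2}}$)
$U{\left(A,Y \right)} = \frac{4 + Y}{94 + A}$
$F{\left(s \right)} = 7$ ($F{\left(s \right)} = \left(-1\right) \left(-7\right) = 7$)
$\frac{U{\left(D{\left(6 \right)},59 - 50 \right)}}{F{\left(-141 \right)}} = \frac{\frac{1}{94 + \left(7 + 6^{\frac{3}{2}}\right)} \left(4 + \left(59 - 50\right)\right)}{7} = \frac{4 + \left(59 - 50\right)}{94 + \left(7 + 6 \sqrt{6}\right)} \frac{1}{7} = \frac{4 + 9}{101 + 6 \sqrt{6}} \cdot \frac{1}{7} = \frac{1}{101 + 6 \sqrt{6}} \cdot 13 \cdot \frac{1}{7} = \frac{13}{101 + 6 \sqrt{6}} \cdot \frac{1}{7} = \frac{13}{7 \left(101 + 6 \sqrt{6}\right)}$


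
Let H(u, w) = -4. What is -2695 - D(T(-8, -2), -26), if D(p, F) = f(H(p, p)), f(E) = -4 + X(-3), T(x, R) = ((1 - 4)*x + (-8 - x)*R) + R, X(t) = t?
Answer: -2688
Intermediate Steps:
T(x, R) = R - 3*x + R*(-8 - x) (T(x, R) = (-3*x + R*(-8 - x)) + R = R - 3*x + R*(-8 - x))
f(E) = -7 (f(E) = -4 - 3 = -7)
D(p, F) = -7
-2695 - D(T(-8, -2), -26) = -2695 - 1*(-7) = -2695 + 7 = -2688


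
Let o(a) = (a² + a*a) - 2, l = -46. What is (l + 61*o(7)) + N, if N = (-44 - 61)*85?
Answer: -3115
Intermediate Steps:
o(a) = -2 + 2*a² (o(a) = (a² + a²) - 2 = 2*a² - 2 = -2 + 2*a²)
N = -8925 (N = -105*85 = -8925)
(l + 61*o(7)) + N = (-46 + 61*(-2 + 2*7²)) - 8925 = (-46 + 61*(-2 + 2*49)) - 8925 = (-46 + 61*(-2 + 98)) - 8925 = (-46 + 61*96) - 8925 = (-46 + 5856) - 8925 = 5810 - 8925 = -3115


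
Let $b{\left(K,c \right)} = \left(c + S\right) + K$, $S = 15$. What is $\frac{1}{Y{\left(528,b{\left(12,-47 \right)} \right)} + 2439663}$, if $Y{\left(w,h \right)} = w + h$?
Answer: $\frac{1}{2440171} \approx 4.0981 \cdot 10^{-7}$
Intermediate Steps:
$b{\left(K,c \right)} = 15 + K + c$ ($b{\left(K,c \right)} = \left(c + 15\right) + K = \left(15 + c\right) + K = 15 + K + c$)
$Y{\left(w,h \right)} = h + w$
$\frac{1}{Y{\left(528,b{\left(12,-47 \right)} \right)} + 2439663} = \frac{1}{\left(\left(15 + 12 - 47\right) + 528\right) + 2439663} = \frac{1}{\left(-20 + 528\right) + 2439663} = \frac{1}{508 + 2439663} = \frac{1}{2440171}$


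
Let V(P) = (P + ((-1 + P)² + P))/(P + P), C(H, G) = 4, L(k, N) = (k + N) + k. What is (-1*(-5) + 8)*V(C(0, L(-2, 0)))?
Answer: 221/8 ≈ 27.625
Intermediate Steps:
L(k, N) = N + 2*k (L(k, N) = (N + k) + k = N + 2*k)
V(P) = ((-1 + P)² + 2*P)/(2*P) (V(P) = (P + (P + (-1 + P)²))/((2*P)) = ((-1 + P)² + 2*P)*(1/(2*P)) = ((-1 + P)² + 2*P)/(2*P))
(-1*(-5) + 8)*V(C(0, L(-2, 0))) = (-1*(-5) + 8)*((½)*(1 + 4²)/4) = (5 + 8)*((½)*(¼)*(1 + 16)) = 13*((½)*(¼)*17) = 13*(17/8) = 221/8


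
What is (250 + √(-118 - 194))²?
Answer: 62188 + 1000*I*√78 ≈ 62188.0 + 8831.8*I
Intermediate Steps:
(250 + √(-118 - 194))² = (250 + √(-312))² = (250 + 2*I*√78)²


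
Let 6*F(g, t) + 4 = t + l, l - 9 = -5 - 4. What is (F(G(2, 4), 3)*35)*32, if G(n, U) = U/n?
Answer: -560/3 ≈ -186.67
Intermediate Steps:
l = 0 (l = 9 + (-5 - 4) = 9 - 9 = 0)
F(g, t) = -⅔ + t/6 (F(g, t) = -⅔ + (t + 0)/6 = -⅔ + t/6)
(F(G(2, 4), 3)*35)*32 = ((-⅔ + (⅙)*3)*35)*32 = ((-⅔ + ½)*35)*32 = -⅙*35*32 = -35/6*32 = -560/3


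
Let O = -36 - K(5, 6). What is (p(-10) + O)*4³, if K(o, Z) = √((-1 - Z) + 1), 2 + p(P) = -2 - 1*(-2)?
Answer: -2432 - 64*I*√6 ≈ -2432.0 - 156.77*I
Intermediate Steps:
p(P) = -2 (p(P) = -2 + (-2 - 1*(-2)) = -2 + (-2 + 2) = -2 + 0 = -2)
K(o, Z) = √(-Z)
O = -36 - I*√6 (O = -36 - √(-1*6) = -36 - √(-6) = -36 - I*√6 ≈ -36.0 - 2.4495*I)
(p(-10) + O)*4³ = (-2 + (-36 - I*√6))*4³ = (-38 - I*√6)*64 = -2432 - 64*I*√6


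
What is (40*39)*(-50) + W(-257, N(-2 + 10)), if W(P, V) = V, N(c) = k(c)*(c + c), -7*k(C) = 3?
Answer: -546048/7 ≈ -78007.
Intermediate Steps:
k(C) = -3/7 (k(C) = -⅐*3 = -3/7)
N(c) = -6*c/7 (N(c) = -3*(c + c)/7 = -6*c/7)
(40*39)*(-50) + W(-257, N(-2 + 10)) = (40*39)*(-50) - 6*(-2 + 10)/7 = 1560*(-50) - 6/7*8 = -78000 - 48/7 = -546048/7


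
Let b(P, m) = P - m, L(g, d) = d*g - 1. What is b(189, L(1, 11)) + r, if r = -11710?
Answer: -11531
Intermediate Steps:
L(g, d) = -1 + d*g
b(189, L(1, 11)) + r = (189 - (-1 + 11*1)) - 11710 = (189 - (-1 + 11)) - 11710 = (189 - 1*10) - 11710 = (189 - 10) - 11710 = 179 - 11710 = -11531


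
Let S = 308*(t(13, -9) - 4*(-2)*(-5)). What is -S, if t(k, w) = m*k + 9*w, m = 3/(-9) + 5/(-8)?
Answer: 246631/6 ≈ 41105.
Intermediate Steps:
m = -23/24 (m = 3*(-1/9) + 5*(-1/8) = -1/3 - 5/8 = -23/24 ≈ -0.95833)
t(k, w) = 9*w - 23*k/24 (t(k, w) = -23*k/24 + 9*w = 9*w - 23*k/24)
S = -246631/6 (S = 308*((9*(-9) - 23/24*13) - 4*(-2)*(-5)) = 308*((-81 - 299/24) + 8*(-5)) = 308*(-2243/24 - 40) = 308*(-3203/24) = -246631/6 ≈ -41105.)
-S = -1*(-246631/6) = 246631/6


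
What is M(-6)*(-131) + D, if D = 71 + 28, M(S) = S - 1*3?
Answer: 1278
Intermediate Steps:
M(S) = -3 + S (M(S) = S - 3 = -3 + S)
D = 99
M(-6)*(-131) + D = (-3 - 6)*(-131) + 99 = -9*(-131) + 99 = 1179 + 99 = 1278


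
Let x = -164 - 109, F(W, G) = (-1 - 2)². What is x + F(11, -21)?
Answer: -264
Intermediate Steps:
F(W, G) = 9 (F(W, G) = (-3)² = 9)
x = -273
x + F(11, -21) = -273 + 9 = -264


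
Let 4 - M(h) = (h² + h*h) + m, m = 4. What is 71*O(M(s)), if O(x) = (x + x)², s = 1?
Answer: 1136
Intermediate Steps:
M(h) = -2*h² (M(h) = 4 - ((h² + h*h) + 4) = 4 - ((h² + h²) + 4) = 4 - (2*h² + 4) = 4 - (4 + 2*h²) = 4 + (-4 - 2*h²) = -2*h²)
O(x) = 4*x² (O(x) = (2*x)² = 4*x²)
71*O(M(s)) = 71*(4*(-2*1²)²) = 71*(4*(-2*1)²) = 71*(4*(-2)²) = 71*(4*4) = 71*16 = 1136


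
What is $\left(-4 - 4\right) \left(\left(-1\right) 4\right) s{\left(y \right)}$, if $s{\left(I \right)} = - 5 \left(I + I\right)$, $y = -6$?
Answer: $1920$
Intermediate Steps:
$s{\left(I \right)} = - 10 I$ ($s{\left(I \right)} = - 5 \cdot 2 I = - 10 I$)
$\left(-4 - 4\right) \left(\left(-1\right) 4\right) s{\left(y \right)} = \left(-4 - 4\right) \left(\left(-1\right) 4\right) \left(\left(-10\right) \left(-6\right)\right) = \left(-8\right) \left(-4\right) 60 = 32 \cdot 60 = 1920$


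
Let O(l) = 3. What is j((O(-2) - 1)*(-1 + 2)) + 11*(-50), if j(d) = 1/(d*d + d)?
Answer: -3299/6 ≈ -549.83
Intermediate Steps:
j(d) = 1/(d + d**2) (j(d) = 1/(d**2 + d) = 1/(d + d**2))
j((O(-2) - 1)*(-1 + 2)) + 11*(-50) = 1/((((3 - 1)*(-1 + 2)))*(1 + (3 - 1)*(-1 + 2))) + 11*(-50) = 1/(((2*1))*(1 + 2*1)) - 550 = 1/(2*(1 + 2)) - 550 = (1/2)/3 - 550 = (1/2)*(1/3) - 550 = 1/6 - 550 = -3299/6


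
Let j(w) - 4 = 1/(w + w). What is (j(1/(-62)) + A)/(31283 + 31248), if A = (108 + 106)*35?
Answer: 7463/62531 ≈ 0.11935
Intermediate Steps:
j(w) = 4 + 1/(2*w) (j(w) = 4 + 1/(w + w) = 4 + 1/(2*w))
A = 7490 (A = 214*35 = 7490)
(j(1/(-62)) + A)/(31283 + 31248) = ((4 + 1/(2*(1/(-62)))) + 7490)/(31283 + 31248) = ((4 + 1/(2*(-1/62))) + 7490)/62531 = ((4 + (½)*(-62)) + 7490)*(1/62531) = ((4 - 31) + 7490)*(1/62531) = (-27 + 7490)*(1/62531) = 7463*(1/62531) = 7463/62531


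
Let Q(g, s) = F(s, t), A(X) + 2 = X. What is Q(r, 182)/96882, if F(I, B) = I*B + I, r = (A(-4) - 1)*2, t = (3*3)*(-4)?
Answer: -3185/48441 ≈ -0.065750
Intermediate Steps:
t = -36 (t = 9*(-4) = -36)
A(X) = -2 + X
r = -14 (r = ((-2 - 4) - 1)*2 = (-6 - 1)*2 = -7*2 = -14)
F(I, B) = I + B*I (F(I, B) = B*I + I = I + B*I)
Q(g, s) = -35*s (Q(g, s) = s*(1 - 36) = s*(-35) = -35*s)
Q(r, 182)/96882 = -35*182/96882 = -6370*1/96882 = -3185/48441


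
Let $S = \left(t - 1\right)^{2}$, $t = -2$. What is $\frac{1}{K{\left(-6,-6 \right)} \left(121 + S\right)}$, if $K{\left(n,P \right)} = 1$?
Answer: $\frac{1}{130} \approx 0.0076923$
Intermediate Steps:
$S = 9$ ($S = \left(-2 - 1\right)^{2} = \left(-3\right)^{2} = 9$)
$\frac{1}{K{\left(-6,-6 \right)} \left(121 + S\right)} = \frac{1}{1 \left(121 + 9\right)} = \frac{1}{1 \cdot 130} = \frac{1}{130}$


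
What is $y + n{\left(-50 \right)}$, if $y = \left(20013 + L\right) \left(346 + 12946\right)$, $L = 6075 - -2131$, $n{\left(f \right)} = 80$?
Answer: $375087028$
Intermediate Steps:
$L = 8206$ ($L = 6075 + 2131 = 8206$)
$y = 375086948$ ($y = \left(20013 + 8206\right) \left(346 + 12946\right) = 28219 \cdot 13292 = 375086948$)
$y + n{\left(-50 \right)} = 375086948 + 80 = 375087028$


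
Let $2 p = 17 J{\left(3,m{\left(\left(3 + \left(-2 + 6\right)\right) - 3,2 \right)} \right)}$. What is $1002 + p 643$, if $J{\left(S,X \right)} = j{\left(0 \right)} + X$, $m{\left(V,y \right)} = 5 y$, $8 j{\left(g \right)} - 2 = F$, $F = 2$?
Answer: $\frac{233559}{4} \approx 58390.0$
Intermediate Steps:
$j{\left(g \right)} = \frac{1}{2}$ ($j{\left(g \right)} = \frac{1}{4} + \frac{1}{8} \cdot 2 = \frac{1}{4} + \frac{1}{4} = \frac{1}{2}$)
$J{\left(S,X \right)} = \frac{1}{2} + X$
$p = \frac{357}{4}$ ($p = \frac{17 \left(\frac{1}{2} + 5 \cdot 2\right)}{2} = \frac{17 \left(\frac{1}{2} + 10\right)}{2} = \frac{17 \cdot \frac{21}{2}}{2} = \frac{1}{2} \cdot \frac{357}{2} = \frac{357}{4} \approx 89.25$)
$1002 + p 643 = 1002 + \frac{357}{4} \cdot 643 = 1002 + \frac{229551}{4} = \frac{233559}{4}$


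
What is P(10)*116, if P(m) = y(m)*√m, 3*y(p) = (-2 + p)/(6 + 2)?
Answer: 116*√10/3 ≈ 122.27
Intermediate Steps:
y(p) = -1/12 + p/24 (y(p) = ((-2 + p)/(6 + 2))/3 = ((-2 + p)/8)/3 = ((-2 + p)*(⅛))/3 = (-¼ + p/8)/3 = -1/12 + p/24)
P(m) = √m*(-1/12 + m/24) (P(m) = (-1/12 + m/24)*√m = √m*(-1/12 + m/24))
P(10)*116 = (√10*(-2 + 10)/24)*116 = ((1/24)*√10*8)*116 = (√10/3)*116 = 116*√10/3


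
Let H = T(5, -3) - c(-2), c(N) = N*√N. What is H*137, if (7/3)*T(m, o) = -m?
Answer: -2055/7 + 274*I*√2 ≈ -293.57 + 387.49*I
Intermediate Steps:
c(N) = N^(3/2)
T(m, o) = -3*m/7 (T(m, o) = 3*(-m)/7 = -3*m/7)
H = -15/7 + 2*I*√2 (H = -3/7*5 - (-2)^(3/2) = -15/7 - (-2)*I*√2 = -15/7 + 2*I*√2 ≈ -2.1429 + 2.8284*I)
H*137 = (-15/7 + 2*I*√2)*137 = -2055/7 + 274*I*√2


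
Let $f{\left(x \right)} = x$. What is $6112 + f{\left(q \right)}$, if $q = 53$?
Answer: $6165$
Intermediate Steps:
$6112 + f{\left(q \right)} = 6112 + 53 = 6165$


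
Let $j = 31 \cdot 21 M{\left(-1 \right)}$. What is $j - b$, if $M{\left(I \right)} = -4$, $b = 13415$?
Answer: $-16019$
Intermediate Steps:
$j = -2604$ ($j = 31 \cdot 21 \left(-4\right) = 651 \left(-4\right) = -2604$)
$j - b = -2604 - 13415 = -16019$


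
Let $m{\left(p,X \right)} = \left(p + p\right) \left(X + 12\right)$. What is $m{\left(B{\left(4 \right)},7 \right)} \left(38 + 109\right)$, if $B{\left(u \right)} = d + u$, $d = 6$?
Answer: $55860$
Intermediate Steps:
$B{\left(u \right)} = 6 + u$
$m{\left(p,X \right)} = 2 p \left(12 + X\right)$
$m{\left(B{\left(4 \right)},7 \right)} \left(38 + 109\right) = 2 \left(6 + 4\right) \left(12 + 7\right) \left(38 + 109\right) = 2 \cdot 10 \cdot 19 \cdot 147 = 380 \cdot 147 = 55860$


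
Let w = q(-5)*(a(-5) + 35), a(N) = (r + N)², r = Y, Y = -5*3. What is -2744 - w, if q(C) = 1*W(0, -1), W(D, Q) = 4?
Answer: -4484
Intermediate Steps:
Y = -15
q(C) = 4 (q(C) = 1*4 = 4)
r = -15
a(N) = (-15 + N)²
w = 1740 (w = 4*((-15 - 5)² + 35) = 4*((-20)² + 35) = 4*(400 + 35) = 4*435 = 1740)
-2744 - w = -2744 - 1*1740 = -2744 - 1740 = -4484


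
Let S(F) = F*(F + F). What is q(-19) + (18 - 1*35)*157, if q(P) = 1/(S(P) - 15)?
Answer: -1886982/707 ≈ -2669.0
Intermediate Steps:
S(F) = 2*F**2 (S(F) = F*(2*F) = 2*F**2)
q(P) = 1/(-15 + 2*P**2) (q(P) = 1/(2*P**2 - 15) = 1/(-15 + 2*P**2))
q(-19) + (18 - 1*35)*157 = 1/(-15 + 2*(-19)**2) + (18 - 1*35)*157 = 1/(-15 + 2*361) + (18 - 35)*157 = 1/(-15 + 722) - 17*157 = 1/707 - 2669 = -1886982/707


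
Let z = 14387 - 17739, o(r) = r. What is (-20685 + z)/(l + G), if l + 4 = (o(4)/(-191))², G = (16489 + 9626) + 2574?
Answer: -876893797/1046457501 ≈ -0.83796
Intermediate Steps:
z = -3352
G = 28689 (G = 26115 + 2574 = 28689)
l = -145908/36481 (l = -4 + (4/(-191))² = -4 + (4*(-1/191))² = -4 + (-4/191)² = -4 + 16/36481 = -145908/36481 ≈ -3.9996)
(-20685 + z)/(l + G) = (-20685 - 3352)/(-145908/36481 + 28689) = -24037/1046457501/36481 = -24037*36481/1046457501 = -876893797/1046457501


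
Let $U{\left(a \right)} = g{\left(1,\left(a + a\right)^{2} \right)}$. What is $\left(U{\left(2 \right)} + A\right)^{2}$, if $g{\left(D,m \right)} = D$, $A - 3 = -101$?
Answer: $9409$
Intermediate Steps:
$A = -98$ ($A = 3 - 101 = -98$)
$U{\left(a \right)} = 1$
$\left(U{\left(2 \right)} + A\right)^{2} = \left(1 - 98\right)^{2} = \left(-97\right)^{2} = 9409$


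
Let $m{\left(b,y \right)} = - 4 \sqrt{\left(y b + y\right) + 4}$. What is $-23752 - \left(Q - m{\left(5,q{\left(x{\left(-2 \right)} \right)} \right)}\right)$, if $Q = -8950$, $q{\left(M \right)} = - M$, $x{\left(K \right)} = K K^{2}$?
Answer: $-14802 - 8 \sqrt{13} \approx -14831.0$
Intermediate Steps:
$x{\left(K \right)} = K^{3}$
$m{\left(b,y \right)} = - 4 \sqrt{4 + y + b y}$ ($m{\left(b,y \right)} = - 4 \sqrt{\left(b y + y\right) + 4} = - 4 \sqrt{\left(y + b y\right) + 4} = - 4 \sqrt{4 + y + b y}$)
$-23752 - \left(Q - m{\left(5,q{\left(x{\left(-2 \right)} \right)} \right)}\right) = -23752 - \left(-8950 - - 4 \sqrt{4 - \left(-2\right)^{3} + 5 \left(- \left(-2\right)^{3}\right)}\right) = -23752 - \left(-8950 - - 4 \sqrt{4 - -8 + 5 \left(\left(-1\right) \left(-8\right)\right)}\right) = -23752 - \left(-8950 - - 4 \sqrt{4 + 8 + 5 \cdot 8}\right) = -23752 - \left(-8950 - - 4 \sqrt{4 + 8 + 40}\right) = -23752 - \left(-8950 - - 4 \sqrt{52}\right) = -23752 - \left(-8950 - - 4 \cdot 2 \sqrt{13}\right) = -23752 - \left(-8950 - - 8 \sqrt{13}\right) = -23752 - \left(-8950 + 8 \sqrt{13}\right) = -23752 + \left(8950 - 8 \sqrt{13}\right) = -14802 - 8 \sqrt{13}$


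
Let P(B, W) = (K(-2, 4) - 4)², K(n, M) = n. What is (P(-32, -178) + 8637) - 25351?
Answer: -16678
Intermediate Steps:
P(B, W) = 36 (P(B, W) = (-2 - 4)² = (-6)² = 36)
(P(-32, -178) + 8637) - 25351 = (36 + 8637) - 25351 = 8673 - 25351 = -16678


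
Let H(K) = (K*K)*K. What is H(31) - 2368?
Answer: 27423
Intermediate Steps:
H(K) = K³ (H(K) = K²*K = K³)
H(31) - 2368 = 31³ - 2368 = 29791 - 2368 = 27423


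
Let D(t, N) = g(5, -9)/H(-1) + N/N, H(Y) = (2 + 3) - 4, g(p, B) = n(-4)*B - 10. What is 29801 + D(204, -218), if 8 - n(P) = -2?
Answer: 29702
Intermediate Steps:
n(P) = 10 (n(P) = 8 - 1*(-2) = 8 + 2 = 10)
g(p, B) = -10 + 10*B (g(p, B) = 10*B - 10 = -10 + 10*B)
H(Y) = 1 (H(Y) = 5 - 4 = 1)
D(t, N) = -99 (D(t, N) = (-10 + 10*(-9))/1 + N/N = (-10 - 90)*1 + 1 = -100*1 + 1 = -100 + 1 = -99)
29801 + D(204, -218) = 29801 - 99 = 29702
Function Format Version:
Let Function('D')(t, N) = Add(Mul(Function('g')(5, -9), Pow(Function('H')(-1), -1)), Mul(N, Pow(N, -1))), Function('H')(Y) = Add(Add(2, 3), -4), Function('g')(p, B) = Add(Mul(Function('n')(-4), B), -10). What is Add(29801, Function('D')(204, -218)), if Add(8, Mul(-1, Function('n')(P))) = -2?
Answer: 29702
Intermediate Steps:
Function('n')(P) = 10 (Function('n')(P) = Add(8, Mul(-1, -2)) = Add(8, 2) = 10)
Function('g')(p, B) = Add(-10, Mul(10, B)) (Function('g')(p, B) = Add(Mul(10, B), -10) = Add(-10, Mul(10, B)))
Function('H')(Y) = 1 (Function('H')(Y) = Add(5, -4) = 1)
Function('D')(t, N) = -99 (Function('D')(t, N) = Add(Mul(Add(-10, Mul(10, -9)), Pow(1, -1)), Mul(N, Pow(N, -1))) = Add(Mul(Add(-10, -90), 1), 1) = Add(Mul(-100, 1), 1) = Add(-100, 1) = -99)
Add(29801, Function('D')(204, -218)) = Add(29801, -99) = 29702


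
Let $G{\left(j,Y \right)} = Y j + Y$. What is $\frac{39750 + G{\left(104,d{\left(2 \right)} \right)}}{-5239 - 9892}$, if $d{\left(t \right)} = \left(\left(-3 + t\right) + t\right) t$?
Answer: $- \frac{39960}{15131} \approx -2.6409$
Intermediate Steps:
$d{\left(t \right)} = t \left(-3 + 2 t\right)$ ($d{\left(t \right)} = \left(-3 + 2 t\right) t = t \left(-3 + 2 t\right)$)
$G{\left(j,Y \right)} = Y + Y j$
$\frac{39750 + G{\left(104,d{\left(2 \right)} \right)}}{-5239 - 9892} = \frac{39750 + 2 \left(-3 + 2 \cdot 2\right) \left(1 + 104\right)}{-5239 - 9892} = \frac{39750 + 2 \left(-3 + 4\right) 105}{-15131} = \left(39750 + 2 \cdot 1 \cdot 105\right) \left(- \frac{1}{15131}\right) = \left(39750 + 2 \cdot 105\right) \left(- \frac{1}{15131}\right) = \left(39750 + 210\right) \left(- \frac{1}{15131}\right) = 39960 \left(- \frac{1}{15131}\right) = - \frac{39960}{15131}$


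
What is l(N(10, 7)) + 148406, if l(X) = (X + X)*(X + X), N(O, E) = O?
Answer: 148806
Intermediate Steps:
l(X) = 4*X**2 (l(X) = (2*X)*(2*X) = 4*X**2)
l(N(10, 7)) + 148406 = 4*10**2 + 148406 = 4*100 + 148406 = 400 + 148406 = 148806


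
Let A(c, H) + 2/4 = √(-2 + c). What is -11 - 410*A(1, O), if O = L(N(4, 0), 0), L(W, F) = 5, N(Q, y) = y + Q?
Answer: 194 - 410*I ≈ 194.0 - 410.0*I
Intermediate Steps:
N(Q, y) = Q + y
O = 5
A(c, H) = -½ + √(-2 + c)
-11 - 410*A(1, O) = -11 - 410*(-½ + √(-2 + 1)) = -11 - 410*(-½ + √(-1)) = -11 - 410*(-½ + I) = -11 + (205 - 410*I) = 194 - 410*I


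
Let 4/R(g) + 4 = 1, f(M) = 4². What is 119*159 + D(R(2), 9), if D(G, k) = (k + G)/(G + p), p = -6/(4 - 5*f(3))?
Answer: 2704829/143 ≈ 18915.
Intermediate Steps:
f(M) = 16
R(g) = -4/3 (R(g) = 4/(-4 + 1) = 4/(-3) = 4*(-⅓) = -4/3)
p = 3/38 (p = -6/(4 - 5*16) = -6/(4 - 80) = -6/(-76) = -6*(-1/76) = 3/38 ≈ 0.078947)
D(G, k) = (G + k)/(3/38 + G) (D(G, k) = (k + G)/(G + 3/38) = (G + k)/(3/38 + G))
119*159 + D(R(2), 9) = 119*159 + 38*(-4/3 + 9)/(3 + 38*(-4/3)) = 18921 + 38*(23/3)/(3 - 152/3) = 18921 + 38*(23/3)/(-143/3) = 18921 + 38*(-3/143)*(23/3) = 18921 - 874/143 = 2704829/143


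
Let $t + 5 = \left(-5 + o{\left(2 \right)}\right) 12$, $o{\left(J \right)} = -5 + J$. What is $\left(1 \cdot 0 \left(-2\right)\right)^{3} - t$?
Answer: $101$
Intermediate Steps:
$t = -101$ ($t = -5 + \left(-5 + \left(-5 + 2\right)\right) 12 = -5 + \left(-5 - 3\right) 12 = -5 - 96 = -101$)
$\left(1 \cdot 0 \left(-2\right)\right)^{3} - t = \left(1 \cdot 0 \left(-2\right)\right)^{3} - -101 = \left(0 \left(-2\right)\right)^{3} + 101 = 0^{3} + 101 = 0 + 101 = 101$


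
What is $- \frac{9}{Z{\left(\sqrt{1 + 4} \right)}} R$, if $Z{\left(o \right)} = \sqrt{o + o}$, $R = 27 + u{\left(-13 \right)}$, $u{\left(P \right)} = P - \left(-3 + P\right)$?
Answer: $- 27 \sqrt{2} \cdot 5^{\frac{3}{4}} \approx -127.68$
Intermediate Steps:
$u{\left(P \right)} = 3$
$R = 30$ ($R = 27 + 3 = 30$)
$Z{\left(o \right)} = \sqrt{2} \sqrt{o}$ ($Z{\left(o \right)} = \sqrt{2 o} = \sqrt{2} \sqrt{o}$)
$- \frac{9}{Z{\left(\sqrt{1 + 4} \right)}} R = - \frac{9}{\sqrt{2} \sqrt{\sqrt{1 + 4}}} \cdot 30 = - \frac{9}{\sqrt{2} \sqrt{\sqrt{5}}} \cdot 30 = - \frac{9}{\sqrt{2} \sqrt[4]{5}} \cdot 30 = - 9 \frac{\sqrt{2} \cdot 5^{\frac{3}{4}}}{10} \cdot 30 = - \frac{9 \sqrt{2} \cdot 5^{\frac{3}{4}}}{10} \cdot 30 = - 27 \sqrt{2} \cdot 5^{\frac{3}{4}}$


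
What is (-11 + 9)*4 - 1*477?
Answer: -485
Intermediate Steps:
(-11 + 9)*4 - 1*477 = -2*4 - 477 = -8 - 477 = -485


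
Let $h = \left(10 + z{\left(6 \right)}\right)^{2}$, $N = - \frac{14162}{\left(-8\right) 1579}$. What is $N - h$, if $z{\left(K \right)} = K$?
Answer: $- \frac{1609815}{6316} \approx -254.88$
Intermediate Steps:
$N = \frac{7081}{6316}$ ($N = - \frac{14162}{-12632} = \left(-14162\right) \left(- \frac{1}{12632}\right) = \frac{7081}{6316} \approx 1.1211$)
$h = 256$ ($h = \left(10 + 6\right)^{2} = 16^{2} = 256$)
$N - h = \frac{7081}{6316} - 256 = - \frac{1609815}{6316}$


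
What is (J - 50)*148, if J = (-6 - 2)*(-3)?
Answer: -3848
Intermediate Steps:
J = 24 (J = -8*(-3) = 24)
(J - 50)*148 = (24 - 50)*148 = -26*148 = -3848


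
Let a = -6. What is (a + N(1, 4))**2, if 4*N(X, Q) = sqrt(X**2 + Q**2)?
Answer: (24 - sqrt(17))**2/16 ≈ 24.693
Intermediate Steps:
N(X, Q) = sqrt(Q**2 + X**2)/4 (N(X, Q) = sqrt(X**2 + Q**2)/4 = sqrt(Q**2 + X**2)/4)
(a + N(1, 4))**2 = (-6 + sqrt(4**2 + 1**2)/4)**2 = (-6 + sqrt(16 + 1)/4)**2 = (-6 + sqrt(17)/4)**2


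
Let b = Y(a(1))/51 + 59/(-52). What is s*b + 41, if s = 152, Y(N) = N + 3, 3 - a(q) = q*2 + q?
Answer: -27077/221 ≈ -122.52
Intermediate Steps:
a(q) = 3 - 3*q (a(q) = 3 - (q*2 + q) = 3 - (2*q + q) = 3 - 3*q)
Y(N) = 3 + N
b = -951/884 (b = (3 + (3 - 3*1))/51 + 59/(-52) = (3 + (3 - 3))*(1/51) + 59*(-1/52) = (3 + 0)*(1/51) - 59/52 = 3*(1/51) - 59/52 = 1/17 - 59/52 = -951/884 ≈ -1.0758)
s*b + 41 = 152*(-951/884) + 41 = -36138/221 + 41 = -27077/221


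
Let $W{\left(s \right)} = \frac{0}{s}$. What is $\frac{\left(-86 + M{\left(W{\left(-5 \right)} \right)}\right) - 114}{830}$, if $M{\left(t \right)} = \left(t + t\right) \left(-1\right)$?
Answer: $- \frac{20}{83} \approx -0.24096$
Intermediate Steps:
$W{\left(s \right)} = 0$
$M{\left(t \right)} = - 2 t$ ($M{\left(t \right)} = 2 t \left(-1\right) = - 2 t$)
$\frac{\left(-86 + M{\left(W{\left(-5 \right)} \right)}\right) - 114}{830} = \frac{\left(-86 - 0\right) - 114}{830} = \left(\left(-86 + 0\right) - 114\right) \frac{1}{830} = \left(-86 - 114\right) \frac{1}{830} = \left(-200\right) \frac{1}{830} = - \frac{20}{83}$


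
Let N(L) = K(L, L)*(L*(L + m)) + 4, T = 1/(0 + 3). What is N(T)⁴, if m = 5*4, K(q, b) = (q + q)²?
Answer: 104086245376/43046721 ≈ 2418.0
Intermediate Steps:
K(q, b) = 4*q² (K(q, b) = (2*q)² = 4*q²)
m = 20
T = ⅓ (T = 1/3 = ⅓ ≈ 0.33333)
N(L) = 4 + 4*L³*(20 + L) (N(L) = (4*L²)*(L*(L + 20)) + 4 = (4*L²)*(L*(20 + L)) + 4 = 4*L³*(20 + L) + 4 = 4 + 4*L³*(20 + L))
N(T)⁴ = (4 + 4*(⅓)⁴ + 80*(⅓)³)⁴ = (4 + 4*(1/81) + 80*(1/27))⁴ = (4 + 4/81 + 80/27)⁴ = (568/81)⁴ = 104086245376/43046721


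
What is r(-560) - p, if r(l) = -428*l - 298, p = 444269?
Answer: -204887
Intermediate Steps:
r(l) = -298 - 428*l
r(-560) - p = (-298 - 428*(-560)) - 1*444269 = (-298 + 239680) - 444269 = 239382 - 444269 = -204887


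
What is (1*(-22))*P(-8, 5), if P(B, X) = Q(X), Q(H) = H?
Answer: -110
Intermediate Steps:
P(B, X) = X
(1*(-22))*P(-8, 5) = (1*(-22))*5 = -22*5 = -110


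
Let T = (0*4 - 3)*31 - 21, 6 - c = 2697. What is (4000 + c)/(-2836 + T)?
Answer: -1309/2950 ≈ -0.44373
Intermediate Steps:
c = -2691 (c = 6 - 1*2697 = 6 - 2697 = -2691)
T = -114 (T = (0 - 3)*31 - 21 = -3*31 - 21 = -93 - 21 = -114)
(4000 + c)/(-2836 + T) = (4000 - 2691)/(-2836 - 114) = 1309/(-2950) = 1309*(-1/2950) = -1309/2950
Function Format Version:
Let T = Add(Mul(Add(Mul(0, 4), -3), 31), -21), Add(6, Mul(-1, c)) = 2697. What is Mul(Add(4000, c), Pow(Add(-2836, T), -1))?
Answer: Rational(-1309, 2950) ≈ -0.44373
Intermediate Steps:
c = -2691 (c = Add(6, Mul(-1, 2697)) = Add(6, -2697) = -2691)
T = -114 (T = Add(Mul(Add(0, -3), 31), -21) = Add(Mul(-3, 31), -21) = Add(-93, -21) = -114)
Mul(Add(4000, c), Pow(Add(-2836, T), -1)) = Mul(Add(4000, -2691), Pow(Add(-2836, -114), -1)) = Mul(1309, Pow(-2950, -1)) = Mul(1309, Rational(-1, 2950)) = Rational(-1309, 2950)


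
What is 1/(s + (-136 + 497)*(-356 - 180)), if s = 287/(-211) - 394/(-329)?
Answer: -69419/13432310113 ≈ -5.1681e-6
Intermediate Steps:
s = -11289/69419 (s = 287*(-1/211) - 394*(-1/329) = -287/211 + 394/329 = -11289/69419 ≈ -0.16262)
1/(s + (-136 + 497)*(-356 - 180)) = 1/(-11289/69419 + (-136 + 497)*(-356 - 180)) = 1/(-11289/69419 + 361*(-536)) = 1/(-11289/69419 - 193496) = 1/(-13432310113/69419) = -69419/13432310113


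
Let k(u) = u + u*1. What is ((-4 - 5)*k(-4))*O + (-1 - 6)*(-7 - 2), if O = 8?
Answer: 639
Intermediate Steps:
k(u) = 2*u (k(u) = u + u = 2*u)
((-4 - 5)*k(-4))*O + (-1 - 6)*(-7 - 2) = ((-4 - 5)*(2*(-4)))*8 + (-1 - 6)*(-7 - 2) = -9*(-8)*8 - 7*(-9) = 72*8 + 63 = 576 + 63 = 639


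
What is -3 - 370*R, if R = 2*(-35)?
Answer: 25897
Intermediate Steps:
R = -70
-3 - 370*R = -3 - 370*(-70) = -3 + 25900 = 25897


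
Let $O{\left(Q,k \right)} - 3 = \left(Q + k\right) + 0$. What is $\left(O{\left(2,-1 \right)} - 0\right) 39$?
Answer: $156$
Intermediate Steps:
$O{\left(Q,k \right)} = 3 + Q + k$ ($O{\left(Q,k \right)} = 3 + \left(\left(Q + k\right) + 0\right) = 3 + \left(Q + k\right) = 3 + Q + k$)
$\left(O{\left(2,-1 \right)} - 0\right) 39 = \left(\left(3 + 2 - 1\right) - 0\right) 39 = \left(4 + 0\right) 39 = 4 \cdot 39 = 156$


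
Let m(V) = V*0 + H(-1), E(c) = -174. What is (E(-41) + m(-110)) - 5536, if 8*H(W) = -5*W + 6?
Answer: -45669/8 ≈ -5708.6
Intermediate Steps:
H(W) = ¾ - 5*W/8 (H(W) = (-5*W + 6)/8 = (6 - 5*W)/8 = ¾ - 5*W/8)
m(V) = 11/8 (m(V) = V*0 + (¾ - 5/8*(-1)) = 0 + (¾ + 5/8) = 0 + 11/8 = 11/8)
(E(-41) + m(-110)) - 5536 = (-174 + 11/8) - 5536 = -1381/8 - 5536 = -45669/8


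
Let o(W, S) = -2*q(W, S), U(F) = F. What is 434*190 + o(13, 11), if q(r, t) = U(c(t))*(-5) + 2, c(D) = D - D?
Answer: 82456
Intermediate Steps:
c(D) = 0
q(r, t) = 2 (q(r, t) = 0*(-5) + 2 = 0 + 2 = 2)
o(W, S) = -4 (o(W, S) = -2*2 = -4)
434*190 + o(13, 11) = 434*190 - 4 = 82460 - 4 = 82456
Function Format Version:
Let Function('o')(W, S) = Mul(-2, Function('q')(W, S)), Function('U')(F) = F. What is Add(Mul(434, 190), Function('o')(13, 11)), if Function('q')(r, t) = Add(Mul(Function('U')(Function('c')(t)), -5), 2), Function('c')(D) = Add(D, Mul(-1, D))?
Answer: 82456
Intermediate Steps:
Function('c')(D) = 0
Function('q')(r, t) = 2 (Function('q')(r, t) = Add(Mul(0, -5), 2) = Add(0, 2) = 2)
Function('o')(W, S) = -4 (Function('o')(W, S) = Mul(-2, 2) = -4)
Add(Mul(434, 190), Function('o')(13, 11)) = Add(Mul(434, 190), -4) = Add(82460, -4) = 82456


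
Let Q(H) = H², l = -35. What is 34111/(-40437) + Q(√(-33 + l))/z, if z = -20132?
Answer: -170993234/203519421 ≈ -0.84018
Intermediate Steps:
34111/(-40437) + Q(√(-33 + l))/z = 34111/(-40437) + (√(-33 - 35))²/(-20132) = 34111*(-1/40437) + (√(-68))²*(-1/20132) = -34111/40437 + (2*I*√17)²*(-1/20132) = -34111/40437 - 68*(-1/20132) = -34111/40437 + 17/5033 = -170993234/203519421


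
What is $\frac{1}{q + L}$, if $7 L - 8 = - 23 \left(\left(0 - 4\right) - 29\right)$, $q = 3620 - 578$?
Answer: $\frac{7}{22061} \approx 0.0003173$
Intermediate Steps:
$q = 3042$ ($q = 3620 - 578 = 3042$)
$L = \frac{767}{7}$ ($L = \frac{8}{7} + \frac{\left(-23\right) \left(\left(0 - 4\right) - 29\right)}{7} = \frac{8}{7} + \frac{\left(-23\right) \left(-4 - 29\right)}{7} = \frac{8}{7} + \frac{\left(-23\right) \left(-33\right)}{7} = \frac{8}{7} + \frac{1}{7} \cdot 759 = \frac{8}{7} + \frac{759}{7} = \frac{767}{7} \approx 109.57$)
$\frac{1}{q + L} = \frac{1}{3042 + \frac{767}{7}} = \frac{1}{\frac{22061}{7}} = \frac{7}{22061}$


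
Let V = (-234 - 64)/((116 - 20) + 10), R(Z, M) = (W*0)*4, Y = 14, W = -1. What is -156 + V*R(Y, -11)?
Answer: -156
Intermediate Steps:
R(Z, M) = 0 (R(Z, M) = -1*0*4 = 0*4 = 0)
V = -149/53 (V = -298/(96 + 10) = -298/106 = -298*1/106 = -149/53 ≈ -2.8113)
-156 + V*R(Y, -11) = -156 - 149/53*0 = -156 + 0 = -156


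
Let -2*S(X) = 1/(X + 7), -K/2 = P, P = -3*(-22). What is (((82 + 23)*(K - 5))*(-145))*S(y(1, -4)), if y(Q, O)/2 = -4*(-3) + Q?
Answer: -695275/22 ≈ -31603.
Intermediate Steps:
P = 66
K = -132 (K = -2*66 = -132)
y(Q, O) = 24 + 2*Q (y(Q, O) = 2*(-4*(-3) + Q) = 2*(12 + Q) = 24 + 2*Q)
S(X) = -1/(2*(7 + X)) (S(X) = -1/(2*(X + 7)) = -1/(2*(7 + X)))
(((82 + 23)*(K - 5))*(-145))*S(y(1, -4)) = (((82 + 23)*(-132 - 5))*(-145))*(-1/(14 + 2*(24 + 2*1))) = ((105*(-137))*(-145))*(-1/(14 + 2*(24 + 2))) = (-14385*(-145))*(-1/(14 + 2*26)) = 2085825*(-1/(14 + 52)) = 2085825*(-1/66) = -695275/22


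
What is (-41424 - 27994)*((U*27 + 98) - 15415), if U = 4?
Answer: 1055778362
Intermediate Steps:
(-41424 - 27994)*((U*27 + 98) - 15415) = (-41424 - 27994)*((4*27 + 98) - 15415) = -69418*((108 + 98) - 15415) = -69418*(206 - 15415) = -69418*(-15209) = 1055778362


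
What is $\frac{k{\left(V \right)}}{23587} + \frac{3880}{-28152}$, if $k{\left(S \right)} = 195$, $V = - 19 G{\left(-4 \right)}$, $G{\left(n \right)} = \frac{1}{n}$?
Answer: $- \frac{10753490}{83002653} \approx -0.12956$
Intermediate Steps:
$V = \frac{19}{4}$ ($V = - \frac{19}{-4} = \left(-19\right) \left(- \frac{1}{4}\right) = \frac{19}{4} \approx 4.75$)
$\frac{k{\left(V \right)}}{23587} + \frac{3880}{-28152} = \frac{195}{23587} + \frac{3880}{-28152} = 195 \cdot \frac{1}{23587} + 3880 \left(- \frac{1}{28152}\right) = \frac{195}{23587} - \frac{485}{3519} = - \frac{10753490}{83002653}$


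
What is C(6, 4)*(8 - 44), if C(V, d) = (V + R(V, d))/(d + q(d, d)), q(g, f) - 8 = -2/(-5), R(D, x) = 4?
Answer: -900/31 ≈ -29.032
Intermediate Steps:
q(g, f) = 42/5 (q(g, f) = 8 - 2/(-5) = 8 - 2*(-1/5) = 8 + 2/5 = 42/5)
C(V, d) = (4 + V)/(42/5 + d) (C(V, d) = (V + 4)/(d + 42/5) = (4 + V)/(42/5 + d))
C(6, 4)*(8 - 44) = (5*(4 + 6)/(42 + 5*4))*(8 - 44) = (5*10/(42 + 20))*(-36) = (5*10/62)*(-36) = (5*(1/62)*10)*(-36) = (25/31)*(-36) = -900/31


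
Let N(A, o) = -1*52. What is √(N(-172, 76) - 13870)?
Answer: I*√13922 ≈ 117.99*I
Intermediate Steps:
N(A, o) = -52
√(N(-172, 76) - 13870) = √(-52 - 13870) = √(-13922) = I*√13922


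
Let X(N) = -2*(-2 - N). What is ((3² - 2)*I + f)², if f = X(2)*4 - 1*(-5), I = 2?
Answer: 2601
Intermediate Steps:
X(N) = 4 + 2*N
f = 37 (f = (4 + 2*2)*4 - 1*(-5) = (4 + 4)*4 + 5 = 8*4 + 5 = 32 + 5 = 37)
((3² - 2)*I + f)² = ((3² - 2)*2 + 37)² = ((9 - 2)*2 + 37)² = (7*2 + 37)² = (14 + 37)² = 51² = 2601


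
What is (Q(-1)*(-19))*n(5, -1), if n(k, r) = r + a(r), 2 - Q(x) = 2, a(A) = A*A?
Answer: 0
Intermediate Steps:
a(A) = A²
Q(x) = 0 (Q(x) = 2 - 1*2 = 2 - 2 = 0)
n(k, r) = r + r²
(Q(-1)*(-19))*n(5, -1) = (0*(-19))*(-(1 - 1)) = 0*(-1*0) = 0*0 = 0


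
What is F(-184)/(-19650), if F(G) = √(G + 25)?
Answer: -I*√159/19650 ≈ -0.00064171*I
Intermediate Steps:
F(G) = √(25 + G)
F(-184)/(-19650) = √(25 - 184)/(-19650) = √(-159)*(-1/19650) = (I*√159)*(-1/19650) = -I*√159/19650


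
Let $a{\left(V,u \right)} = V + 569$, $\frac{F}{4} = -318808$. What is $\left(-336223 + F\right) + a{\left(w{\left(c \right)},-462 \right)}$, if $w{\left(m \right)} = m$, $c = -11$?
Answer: $-1610897$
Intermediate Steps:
$F = -1275232$ ($F = 4 \left(-318808\right) = -1275232$)
$a{\left(V,u \right)} = 569 + V$
$\left(-336223 + F\right) + a{\left(w{\left(c \right)},-462 \right)} = \left(-336223 - 1275232\right) + \left(569 - 11\right) = -1611455 + 558 = -1610897$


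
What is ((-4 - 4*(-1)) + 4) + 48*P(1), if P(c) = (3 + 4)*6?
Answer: 2020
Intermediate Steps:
P(c) = 42 (P(c) = 7*6 = 42)
((-4 - 4*(-1)) + 4) + 48*P(1) = ((-4 - 4*(-1)) + 4) + 48*42 = ((-4 + 4) + 4) + 2016 = (0 + 4) + 2016 = 4 + 2016 = 2020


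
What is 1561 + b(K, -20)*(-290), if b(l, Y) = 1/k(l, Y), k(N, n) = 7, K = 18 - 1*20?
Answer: 10637/7 ≈ 1519.6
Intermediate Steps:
K = -2 (K = 18 - 20 = -2)
b(l, Y) = ⅐ (b(l, Y) = 1/7 = ⅐)
1561 + b(K, -20)*(-290) = 1561 + (⅐)*(-290) = 1561 - 290/7 = 10637/7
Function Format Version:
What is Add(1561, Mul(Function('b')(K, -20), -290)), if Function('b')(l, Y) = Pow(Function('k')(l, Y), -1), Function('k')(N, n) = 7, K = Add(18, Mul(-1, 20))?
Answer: Rational(10637, 7) ≈ 1519.6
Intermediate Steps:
K = -2 (K = Add(18, -20) = -2)
Function('b')(l, Y) = Rational(1, 7) (Function('b')(l, Y) = Pow(7, -1) = Rational(1, 7))
Add(1561, Mul(Function('b')(K, -20), -290)) = Add(1561, Mul(Rational(1, 7), -290)) = Add(1561, Rational(-290, 7)) = Rational(10637, 7)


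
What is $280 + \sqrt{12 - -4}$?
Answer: $284$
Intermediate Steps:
$280 + \sqrt{12 - -4} = 280 + \sqrt{12 + \left(-10 + 14\right)} = 280 + \sqrt{12 + 4} = 280 + \sqrt{16} = 280 + 4 = 284$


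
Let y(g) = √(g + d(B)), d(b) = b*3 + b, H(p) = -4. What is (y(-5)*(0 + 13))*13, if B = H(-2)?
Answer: 169*I*√21 ≈ 774.46*I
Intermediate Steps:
B = -4
d(b) = 4*b (d(b) = 3*b + b = 4*b)
y(g) = √(-16 + g) (y(g) = √(g + 4*(-4)) = √(g - 16) = √(-16 + g))
(y(-5)*(0 + 13))*13 = (√(-16 - 5)*(0 + 13))*13 = (√(-21)*13)*13 = ((I*√21)*13)*13 = (13*I*√21)*13 = 169*I*√21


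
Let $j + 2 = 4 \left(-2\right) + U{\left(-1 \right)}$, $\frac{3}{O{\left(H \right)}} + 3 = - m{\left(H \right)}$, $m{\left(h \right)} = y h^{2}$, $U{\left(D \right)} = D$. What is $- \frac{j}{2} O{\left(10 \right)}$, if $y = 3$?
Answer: $- \frac{11}{202} \approx -0.054455$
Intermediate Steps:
$m{\left(h \right)} = 3 h^{2}$
$O{\left(H \right)} = \frac{3}{-3 - 3 H^{2}}$
$j = -11$ ($j = -2 + \left(4 \left(-2\right) - 1\right) = -2 - 9 = -11$)
$- \frac{j}{2} O{\left(10 \right)} = - - \frac{11}{2} \left(- \frac{1}{1 + 10^{2}}\right) = - \left(-11\right) \frac{1}{2} \left(- \frac{1}{1 + 100}\right) = - \frac{\left(-11\right) \left(- \frac{1}{101}\right)}{2} = - \frac{\left(-11\right) \left(\left(-1\right) \frac{1}{101}\right)}{2} = - \frac{\left(-11\right) \left(-1\right)}{2 \cdot 101} = \left(-1\right) \frac{11}{202} = - \frac{11}{202}$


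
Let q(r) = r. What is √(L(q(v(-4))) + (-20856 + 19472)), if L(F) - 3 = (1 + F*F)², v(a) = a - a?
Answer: 2*I*√345 ≈ 37.148*I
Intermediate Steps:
v(a) = 0
L(F) = 3 + (1 + F²)² (L(F) = 3 + (1 + F*F)² = 3 + (1 + F²)²)
√(L(q(v(-4))) + (-20856 + 19472)) = √((3 + (1 + 0²)²) + (-20856 + 19472)) = √((3 + (1 + 0)²) - 1384) = √((3 + 1²) - 1384) = √((3 + 1) - 1384) = √(4 - 1384) = √(-1380) = 2*I*√345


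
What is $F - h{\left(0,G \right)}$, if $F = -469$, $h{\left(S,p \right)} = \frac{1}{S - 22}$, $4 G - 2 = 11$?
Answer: $- \frac{10317}{22} \approx -468.95$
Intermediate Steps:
$G = \frac{13}{4}$ ($G = \frac{1}{2} + \frac{1}{4} \cdot 11 = \frac{1}{2} + \frac{11}{4} = \frac{13}{4} \approx 3.25$)
$h{\left(S,p \right)} = \frac{1}{-22 + S}$
$F - h{\left(0,G \right)} = -469 - \frac{1}{-22 + 0} = -469 - \frac{1}{-22} = -469 - - \frac{1}{22} = -469 + \frac{1}{22} = - \frac{10317}{22}$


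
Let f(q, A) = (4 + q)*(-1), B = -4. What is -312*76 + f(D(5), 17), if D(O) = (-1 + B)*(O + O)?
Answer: -23666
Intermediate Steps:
D(O) = -10*O (D(O) = (-1 - 4)*(O + O) = -10*O)
f(q, A) = -4 - q
-312*76 + f(D(5), 17) = -312*76 + (-4 - (-10)*5) = -23712 + (-4 - 1*(-50)) = -23712 + (-4 + 50) = -23712 + 46 = -23666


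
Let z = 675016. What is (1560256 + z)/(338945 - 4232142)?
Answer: -2235272/3893197 ≈ -0.57415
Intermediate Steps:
(1560256 + z)/(338945 - 4232142) = (1560256 + 675016)/(338945 - 4232142) = 2235272/(-3893197) = 2235272*(-1/3893197) = -2235272/3893197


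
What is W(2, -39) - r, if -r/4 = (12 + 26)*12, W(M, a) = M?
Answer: 1826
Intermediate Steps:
r = -1824 (r = -4*(12 + 26)*12 = -152*12 = -4*456 = -1824)
W(2, -39) - r = 2 - 1*(-1824) = 2 + 1824 = 1826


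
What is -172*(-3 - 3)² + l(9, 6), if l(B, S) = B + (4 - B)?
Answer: -6188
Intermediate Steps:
l(B, S) = 4
-172*(-3 - 3)² + l(9, 6) = -172*(-3 - 3)² + 4 = -172*(-6)² + 4 = -172*36 + 4 = -6192 + 4 = -6188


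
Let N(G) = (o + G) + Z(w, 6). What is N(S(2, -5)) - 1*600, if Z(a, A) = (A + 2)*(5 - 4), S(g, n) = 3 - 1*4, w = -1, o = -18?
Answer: -611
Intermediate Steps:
S(g, n) = -1 (S(g, n) = 3 - 4 = -1)
Z(a, A) = 2 + A (Z(a, A) = (2 + A)*1 = 2 + A)
N(G) = -10 + G (N(G) = (-18 + G) + (2 + 6) = (-18 + G) + 8 = -10 + G)
N(S(2, -5)) - 1*600 = (-10 - 1) - 1*600 = -11 - 600 = -611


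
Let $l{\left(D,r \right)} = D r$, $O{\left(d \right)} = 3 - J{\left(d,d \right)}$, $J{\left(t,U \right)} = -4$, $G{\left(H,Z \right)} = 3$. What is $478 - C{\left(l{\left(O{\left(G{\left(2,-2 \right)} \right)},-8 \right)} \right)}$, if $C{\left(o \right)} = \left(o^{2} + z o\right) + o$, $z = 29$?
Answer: $-978$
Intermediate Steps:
$O{\left(d \right)} = 7$ ($O{\left(d \right)} = 3 - -4 = 3 + 4 = 7$)
$C{\left(o \right)} = o^{2} + 30 o$ ($C{\left(o \right)} = \left(o^{2} + 29 o\right) + o = o^{2} + 30 o$)
$478 - C{\left(l{\left(O{\left(G{\left(2,-2 \right)} \right)},-8 \right)} \right)} = 478 - 7 \left(-8\right) \left(30 + 7 \left(-8\right)\right) = 478 - - 56 \left(30 - 56\right) = 478 - \left(-56\right) \left(-26\right) = 478 - 1456 = -978$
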